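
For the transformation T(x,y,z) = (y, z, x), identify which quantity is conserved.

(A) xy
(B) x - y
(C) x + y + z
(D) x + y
C

Apply T(x,y,z) = (y, z, x) to each option, i.e. replace (x, y, z) by the transformed coordinates.
Substitute the transformed coordinates into each option and compare with the original:
(A) xy  ->  (y)(z) = yz   [differs from xy: not invariant]
(B) x - y  ->  (y) - (z) = y - z   [differs from x - y: not invariant]
(C) x + y + z  ->  (y) + (z) + (x) = x + y + z   [equals x + y + z: invariant]
(D) x + y  ->  (y) + (z) = y + z   [differs from x + y: not invariant]

Only option (C), x + y + z, is unchanged by the transformation.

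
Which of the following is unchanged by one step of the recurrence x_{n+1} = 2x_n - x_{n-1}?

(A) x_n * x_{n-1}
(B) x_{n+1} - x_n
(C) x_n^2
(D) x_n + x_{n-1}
B

For the recurrence x_{n+1} = 2x_n - x_{n-1}:

If x_{n+1} = 2x_n - x_{n-1}, then:
x_{n+1} - x_n = x_n - x_{n-1}
The first difference is constant throughout the sequence.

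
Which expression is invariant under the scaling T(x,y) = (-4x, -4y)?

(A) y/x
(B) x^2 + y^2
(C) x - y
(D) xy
A

Under the uniform scaling T(x,y) = (-4x, -4y):
Substitute the transformed coordinates into each option and compare with the original:
(A) y/x  ->  (-4y)/(-4x) = y/x   [equals y/x: invariant]
(B) x^2 + y^2  ->  (-4x)^2 + (-4y)^2 = 16x^2 + 16y^2   [differs from x^2 + y^2: not invariant]
(C) x - y  ->  (-4x) - (-4y) = -4x + 4y   [differs from x - y: not invariant]
(D) xy  ->  (-4x)(-4y) = 16xy   [differs from xy: not invariant]

Only option (A), y/x, is unchanged by the transformation.
The common factor -4 cancels in a ratio of coordinates, while sums, products and sums of squares pick up factors of -4 or 16.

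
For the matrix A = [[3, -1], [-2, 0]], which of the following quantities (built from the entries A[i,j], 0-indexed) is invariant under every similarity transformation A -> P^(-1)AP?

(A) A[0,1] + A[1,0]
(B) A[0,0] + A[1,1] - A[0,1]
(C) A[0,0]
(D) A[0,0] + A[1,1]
D

A[0,0] + A[1,1] is the trace of A. By the cyclic property of the trace, tr(P^(-1)AP) = tr(APP^(-1)) = tr(A), so it is the same for every matrix similar to A.

The other combinations are not similarity invariants. For example, take P = [[1, 2], [0, 1]] (det P = 1), so P^(-1) = [[1, -2], [0, 1]] and
B = P^(-1)AP = [[7, 13], [-2, -4]].
Evaluating each option on A and on B:
(A) A[0,1] + A[1,0]: -3 for A, 11 for B -> changes
(B) A[0,0] + A[1,1] - A[0,1]: 4 for A, -10 for B -> changes
(C) A[0,0]: 3 for A, 7 for B -> changes
(D) A[0,0] + A[1,1]: 3 for A, 3 for B -> unchanged

Only (D) A[0,0] + A[1,1] = 3 survives (and it does so for every P, not just this one), so it is the invariant.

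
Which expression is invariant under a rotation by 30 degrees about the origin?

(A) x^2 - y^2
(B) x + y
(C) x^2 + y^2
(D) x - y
C

A rotation by 30 degrees sends (x, y) to (sqrt(3)x/2 - y/2, x/2 + sqrt(3)y/2).
Substitute the transformed coordinates into each option and compare with the original:
(A) x^2 - y^2  ->  (sqrt(3)x/2 - y/2)^2 - (x/2 + sqrt(3)y/2)^2 = x^2/2 - sqrt(3)xy - y^2/2   [differs from x^2 - y^2: not invariant]
(B) x + y  ->  (sqrt(3)x/2 - y/2) + (x/2 + sqrt(3)y/2) = x/2 + sqrt(3)x/2 - y/2 + sqrt(3)y/2   [differs from x + y: not invariant]
(C) x^2 + y^2  ->  (sqrt(3)x/2 - y/2)^2 + (x/2 + sqrt(3)y/2)^2 = x^2 + y^2   [equals x^2 + y^2: invariant]
(D) x - y  ->  (sqrt(3)x/2 - y/2) - (x/2 + sqrt(3)y/2) = -x/2 + sqrt(3)x/2 - sqrt(3)y/2 - y/2   [differs from x - y: not invariant]

Only option (C), x^2 + y^2, is unchanged by the transformation.
Geometrically, x^2 + y^2 is the squared distance from the origin, which every rotation about the origin preserves.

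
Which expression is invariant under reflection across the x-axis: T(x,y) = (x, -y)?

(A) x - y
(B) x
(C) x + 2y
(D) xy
B

The map is reflection across the x-axis: T(x,y) = (x, -y).
Substitute the transformed coordinates into each option and compare with the original:
(A) x - y  ->  (x) - (-y) = x + y   [differs from x - y: not invariant]
(B) x  ->  (x) = x   [equals x: invariant]
(C) x + 2y  ->  (x) + 2(-y) = x - 2y   [differs from x + 2y: not invariant]
(D) xy  ->  (x)(-y) = -xy   [differs from xy: not invariant]

Only option (B), x, is unchanged by the transformation.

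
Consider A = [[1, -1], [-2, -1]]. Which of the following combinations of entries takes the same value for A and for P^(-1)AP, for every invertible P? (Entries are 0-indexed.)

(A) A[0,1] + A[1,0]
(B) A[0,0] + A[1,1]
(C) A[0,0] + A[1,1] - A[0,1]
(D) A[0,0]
B

A[0,0] + A[1,1] is the trace of A. By the cyclic property of the trace, tr(P^(-1)AP) = tr(APP^(-1)) = tr(A), so it is the same for every matrix similar to A.

The other combinations are not similarity invariants. For example, take P = [[1, 1], [1, 2]] (det P = 1), so P^(-1) = [[2, -1], [-1, 1]] and
B = P^(-1)AP = [[3, 2], [-3, -3]].
Evaluating each option on A and on B:
(A) A[0,1] + A[1,0]: -3 for A, -1 for B -> changes
(B) A[0,0] + A[1,1]: 0 for A, 0 for B -> unchanged
(C) A[0,0] + A[1,1] - A[0,1]: 1 for A, -2 for B -> changes
(D) A[0,0]: 1 for A, 3 for B -> changes

Only (B) A[0,0] + A[1,1] = 0 survives (and it does so for every P, not just this one), so it is the invariant.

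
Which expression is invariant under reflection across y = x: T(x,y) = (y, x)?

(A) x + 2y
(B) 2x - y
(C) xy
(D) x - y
C

The map is reflection across y = x: T(x,y) = (y, x).
Substitute the transformed coordinates into each option and compare with the original:
(A) x + 2y  ->  (y) + 2(x) = 2x + y   [differs from x + 2y: not invariant]
(B) 2x - y  ->  2(y) - (x) = -x + 2y   [differs from 2x - y: not invariant]
(C) xy  ->  (y)(x) = xy   [equals xy: invariant]
(D) x - y  ->  (y) - (x) = -x + y   [differs from x - y: not invariant]

Only option (C), xy, is unchanged by the transformation.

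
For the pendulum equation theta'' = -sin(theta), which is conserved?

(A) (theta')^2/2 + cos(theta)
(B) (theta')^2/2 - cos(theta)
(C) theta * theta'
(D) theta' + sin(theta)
B

A first integral I satisfies dI/dt = 0 along every solution. Differentiate each option and use the equation of motion:
(A) d/dt[(theta')^2/2 + cos(theta)] = theta' theta'' - sin(theta) theta' = -2 theta' sin(theta), not identically 0
(B) d/dt[(theta')^2/2 - cos(theta)] = theta' theta'' + sin(theta) theta' = theta'(-sin(theta)) + theta' sin(theta) = 0
(C) d/dt[theta * theta'] = (theta')^2 + theta theta'' = (theta')^2 - theta sin(theta), not identically 0
(D) d/dt[theta' + sin(theta)] = theta'' + cos(theta) theta' = -sin(theta) + theta' cos(theta), not identically 0

Only (B) has zero time-derivative. This is the total energy: kinetic (theta')^2/2 plus potential -cos(theta).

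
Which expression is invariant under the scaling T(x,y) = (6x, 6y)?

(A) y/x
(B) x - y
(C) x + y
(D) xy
A

Under the uniform scaling T(x,y) = (6x, 6y):
Substitute the transformed coordinates into each option and compare with the original:
(A) y/x  ->  (6y)/(6x) = y/x   [equals y/x: invariant]
(B) x - y  ->  (6x) - (6y) = 6x - 6y   [differs from x - y: not invariant]
(C) x + y  ->  (6x) + (6y) = 6x + 6y   [differs from x + y: not invariant]
(D) xy  ->  (6x)(6y) = 36xy   [differs from xy: not invariant]

Only option (A), y/x, is unchanged by the transformation.
The common factor 6 cancels in a ratio of coordinates, while sums, products and sums of squares pick up factors of 6 or 36.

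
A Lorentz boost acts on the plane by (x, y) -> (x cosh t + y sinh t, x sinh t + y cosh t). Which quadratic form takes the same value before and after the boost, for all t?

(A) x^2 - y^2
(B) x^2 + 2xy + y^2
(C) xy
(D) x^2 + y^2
A

Write x' = x cosh t + y sinh t, y' = x sinh t + y cosh t and substitute into each option:
(A) x^2 - y^2: (x cosh t + y sinh t)^2 - (x sinh t + y cosh t)^2 = x^2(cosh^2 t - sinh^2 t) + 2xy(cosh t sinh t - sinh t cosh t) + y^2(sinh^2 t - cosh^2 t) = x^2 - y^2   [invariant, using cosh^2 t - sinh^2 t = 1]
(B) x^2 + 2xy + y^2: (x' + y')^2 with x' + y' = (x + y)(cosh t + sinh t) = (x + y)e^t, so it becomes (x + y)^2 e^(2t)   [not invariant for t != 0]
(C) xy: (x cosh t + y sinh t)(x sinh t + y cosh t) = xy(cosh^2 t + sinh^2 t) + (x^2 + y^2) sinh t cosh t = xy cosh 2t + (x^2 + y^2)(sinh 2t)/2   [not invariant for t != 0]
(D) x^2 + y^2: (x cosh t + y sinh t)^2 + (x sinh t + y cosh t)^2 = (x^2 + y^2)(cosh^2 t + sinh^2 t) + 4xy sinh t cosh t = (x^2 + y^2) cosh 2t + 2xy sinh 2t   [not invariant for t != 0]

Only (A) x^2 - y^2 is unchanged; it is the Minkowski form preserved by Lorentz boosts, just as x^2 + y^2 is preserved by ordinary rotations.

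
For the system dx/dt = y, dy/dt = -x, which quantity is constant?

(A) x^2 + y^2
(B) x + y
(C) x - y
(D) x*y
A

A first integral I satisfies dI/dt = 0 along every solution. Differentiate each option and use the equation of motion:
(A) d/dt[x^2 + y^2] = 2x*dx/dt + 2y*dy/dt = 2x*y + 2y*(-x) = 0
(B) d/dt[x + y] = y + (-x) = y - x, not identically 0
(C) d/dt[x - y] = y - (-x) = x + y, not identically 0
(D) d/dt[x*y] = (dx/dt)y + x(dy/dt) = y^2 - x^2, not identically 0

Only (A) has zero time-derivative. So x^2 + y^2 (the squared radius; trajectories are circles) is the conserved quantity.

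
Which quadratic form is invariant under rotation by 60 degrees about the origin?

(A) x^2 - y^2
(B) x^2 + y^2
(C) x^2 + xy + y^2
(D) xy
B

Rotation by 60 degrees sends (x, y) to (x/2 - sqrt(3)y/2, sqrt(3)x/2 + y/2).
Substitute the transformed coordinates into each option and compare with the original:
(A) x^2 - y^2  ->  (x/2 - sqrt(3)y/2)^2 - (sqrt(3)x/2 + y/2)^2 = -x^2/2 - sqrt(3)xy + y^2/2   [differs from x^2 - y^2: not invariant]
(B) x^2 + y^2  ->  (x/2 - sqrt(3)y/2)^2 + (sqrt(3)x/2 + y/2)^2 = x^2 + y^2   [equals x^2 + y^2: invariant]
(C) x^2 + xy + y^2  ->  (x/2 - sqrt(3)y/2)^2 + (x/2 - sqrt(3)y/2)(sqrt(3)x/2 + y/2) + (sqrt(3)x/2 + y/2)^2 = sqrt(3)x^2/4 + x^2 - xy/2 - sqrt(3)y^2/4 + y^2   [differs from x^2 + xy + y^2: not invariant]
(D) xy  ->  (x/2 - sqrt(3)y/2)(sqrt(3)x/2 + y/2) = sqrt(3)x^2/4 - xy/2 - sqrt(3)y^2/4   [differs from xy: not invariant]

Only option (B), x^2 + y^2, is unchanged by the transformation.
x^2 + y^2 is the squared distance from the origin, which rotations preserve.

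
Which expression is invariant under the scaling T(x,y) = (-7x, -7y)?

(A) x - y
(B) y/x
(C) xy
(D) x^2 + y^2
B

Under the uniform scaling T(x,y) = (-7x, -7y):
Substitute the transformed coordinates into each option and compare with the original:
(A) x - y  ->  (-7x) - (-7y) = -7x + 7y   [differs from x - y: not invariant]
(B) y/x  ->  (-7y)/(-7x) = y/x   [equals y/x: invariant]
(C) xy  ->  (-7x)(-7y) = 49xy   [differs from xy: not invariant]
(D) x^2 + y^2  ->  (-7x)^2 + (-7y)^2 = 49x^2 + 49y^2   [differs from x^2 + y^2: not invariant]

Only option (B), y/x, is unchanged by the transformation.
The common factor -7 cancels in a ratio of coordinates, while sums, products and sums of squares pick up factors of -7 or 49.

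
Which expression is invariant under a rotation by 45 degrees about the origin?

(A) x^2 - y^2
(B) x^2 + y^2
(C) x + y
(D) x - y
B

A rotation by 45 degrees sends (x, y) to (sqrt(2)x/2 - sqrt(2)y/2, sqrt(2)x/2 + sqrt(2)y/2).
Substitute the transformed coordinates into each option and compare with the original:
(A) x^2 - y^2  ->  (sqrt(2)x/2 - sqrt(2)y/2)^2 - (sqrt(2)x/2 + sqrt(2)y/2)^2 = -2xy   [differs from x^2 - y^2: not invariant]
(B) x^2 + y^2  ->  (sqrt(2)x/2 - sqrt(2)y/2)^2 + (sqrt(2)x/2 + sqrt(2)y/2)^2 = x^2 + y^2   [equals x^2 + y^2: invariant]
(C) x + y  ->  (sqrt(2)x/2 - sqrt(2)y/2) + (sqrt(2)x/2 + sqrt(2)y/2) = sqrt(2)x   [differs from x + y: not invariant]
(D) x - y  ->  (sqrt(2)x/2 - sqrt(2)y/2) - (sqrt(2)x/2 + sqrt(2)y/2) = -sqrt(2)y   [differs from x - y: not invariant]

Only option (B), x^2 + y^2, is unchanged by the transformation.
Geometrically, x^2 + y^2 is the squared distance from the origin, which every rotation about the origin preserves.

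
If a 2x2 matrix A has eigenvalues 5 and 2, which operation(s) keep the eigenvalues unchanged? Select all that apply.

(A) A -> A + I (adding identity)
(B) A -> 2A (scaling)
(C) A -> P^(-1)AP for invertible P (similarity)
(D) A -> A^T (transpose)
C and D

Eigenvalues are preserved by:
1. Similarity transformations: A -> P^(-1)AP (same characteristic polynomial)
2. Transpose: A^T has the same eigenvalues as A

Eigenvalues are NOT preserved by:
- Adding identity: eigenvalues become 5+1, 2+1
- Scaling: eigenvalues become 10, 4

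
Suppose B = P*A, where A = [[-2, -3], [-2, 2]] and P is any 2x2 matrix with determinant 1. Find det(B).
-10

By the multiplicative property of determinants, det(B) = det(P*A) = det(P) * det(A) = det(A),
so the determinant is invariant under multiplication by any determinant-1 matrix; we just need det(A).

det(A) = (-2)(2) - (-3)(-2) = -4 - 6 = -10

Therefore det(B) = 1 * (-10) = -10.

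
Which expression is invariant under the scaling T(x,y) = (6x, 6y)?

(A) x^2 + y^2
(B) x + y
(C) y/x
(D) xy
C

Under the uniform scaling T(x,y) = (6x, 6y):
Substitute the transformed coordinates into each option and compare with the original:
(A) x^2 + y^2  ->  (6x)^2 + (6y)^2 = 36x^2 + 36y^2   [differs from x^2 + y^2: not invariant]
(B) x + y  ->  (6x) + (6y) = 6x + 6y   [differs from x + y: not invariant]
(C) y/x  ->  (6y)/(6x) = y/x   [equals y/x: invariant]
(D) xy  ->  (6x)(6y) = 36xy   [differs from xy: not invariant]

Only option (C), y/x, is unchanged by the transformation.
The common factor 6 cancels in a ratio of coordinates, while sums, products and sums of squares pick up factors of 6 or 36.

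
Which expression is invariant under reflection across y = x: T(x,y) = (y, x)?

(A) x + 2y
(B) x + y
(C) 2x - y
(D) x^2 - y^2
B

The map is reflection across y = x: T(x,y) = (y, x).
Substitute the transformed coordinates into each option and compare with the original:
(A) x + 2y  ->  (y) + 2(x) = 2x + y   [differs from x + 2y: not invariant]
(B) x + y  ->  (y) + (x) = x + y   [equals x + y: invariant]
(C) 2x - y  ->  2(y) - (x) = -x + 2y   [differs from 2x - y: not invariant]
(D) x^2 - y^2  ->  (y)^2 - (x)^2 = -x^2 + y^2   [differs from x^2 - y^2: not invariant]

Only option (B), x + y, is unchanged by the transformation.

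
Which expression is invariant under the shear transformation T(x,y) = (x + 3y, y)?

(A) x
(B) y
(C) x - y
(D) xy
B

Under the shear T(x,y) = (x + 3y, y):
Substitute the transformed coordinates into each option and compare with the original:
(A) x  ->  (x + 3y) = x + 3y   [differs from x: not invariant]
(B) y  ->  (y) = y   [equals y: invariant]
(C) x - y  ->  (x + 3y) - (y) = x + 2y   [differs from x - y: not invariant]
(D) xy  ->  (x + 3y)(y) = xy + 3y^2   [differs from xy: not invariant]

Only option (B), y, is unchanged by the transformation.
A horizontal shear moves points parallel to the x-axis, so the y-coordinate (and any function of y alone) is unchanged.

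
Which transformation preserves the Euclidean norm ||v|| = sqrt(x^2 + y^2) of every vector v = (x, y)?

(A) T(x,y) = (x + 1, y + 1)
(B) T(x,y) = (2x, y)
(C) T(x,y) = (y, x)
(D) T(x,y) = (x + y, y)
C

A transformation preserves a norm if ||T(v)|| = ||v|| for every v; a single vector where the norm changes rules an option out.

(A) T(x,y) = (x + 1, y + 1): v = (1, 0) has norm sqrt((1)^2 + (0)^2) = 1, but T(v) = (2, 1) has norm sqrt(5) -- not preserved.
(B) T(x,y) = (2x, y): v = (1, 0) has norm sqrt((1)^2 + (0)^2) = 1, but T(v) = (2, 0) has norm 2 -- not preserved.
(C) T(x,y) = (y, x): preserves the norm -- it is an orthogonal map (a rotation/reflection), and (y)^2 + (x)^2 simplifies to x^2 + y^2.
(D) T(x,y) = (x + y, y): v = (0, 1) has norm sqrt((0)^2 + (1)^2) = 1, but T(v) = (1, 1) has norm sqrt(2) -- not preserved.

Therefore the answer is (C).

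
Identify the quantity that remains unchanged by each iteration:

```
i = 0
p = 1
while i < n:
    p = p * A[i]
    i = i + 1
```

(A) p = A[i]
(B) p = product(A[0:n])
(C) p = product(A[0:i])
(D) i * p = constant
C

A loop invariant must hold before the first iteration and be re-established by every execution of the body.

(C) p = product(A[0:i]): Initially i = 0 and p = 1 = product of the empty slice A[0:0]. If p = product(A[0:i]) holds at the top of an iteration, the body sets p to product(A[0:i]) * A[i] = product(A[0:i+1]) and then i to i+1, so the property is restored. At exit i = n, giving p = product(A[0:n]).

The other options fail:
(A) p = A[i]: after the first iteration p = A[0] but i = 1; in general p is a product of several elements, not a single one.
(B) p = product(A[0:n]): false before the loop (p = 1, not the full product) -- it only becomes true at exit.
(D) i * p = constant: initially i * p = 0, but after one iteration it is 1 * A[0], which is nonzero in general.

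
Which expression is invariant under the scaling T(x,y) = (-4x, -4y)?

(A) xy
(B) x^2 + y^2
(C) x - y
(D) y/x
D

Under the uniform scaling T(x,y) = (-4x, -4y):
Substitute the transformed coordinates into each option and compare with the original:
(A) xy  ->  (-4x)(-4y) = 16xy   [differs from xy: not invariant]
(B) x^2 + y^2  ->  (-4x)^2 + (-4y)^2 = 16x^2 + 16y^2   [differs from x^2 + y^2: not invariant]
(C) x - y  ->  (-4x) - (-4y) = -4x + 4y   [differs from x - y: not invariant]
(D) y/x  ->  (-4y)/(-4x) = y/x   [equals y/x: invariant]

Only option (D), y/x, is unchanged by the transformation.
The common factor -4 cancels in a ratio of coordinates, while sums, products and sums of squares pick up factors of -4 or 16.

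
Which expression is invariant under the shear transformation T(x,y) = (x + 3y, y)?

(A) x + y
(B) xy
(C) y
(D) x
C

Under the shear T(x,y) = (x + 3y, y):
Substitute the transformed coordinates into each option and compare with the original:
(A) x + y  ->  (x + 3y) + (y) = x + 4y   [differs from x + y: not invariant]
(B) xy  ->  (x + 3y)(y) = xy + 3y^2   [differs from xy: not invariant]
(C) y  ->  (y) = y   [equals y: invariant]
(D) x  ->  (x + 3y) = x + 3y   [differs from x: not invariant]

Only option (C), y, is unchanged by the transformation.
A horizontal shear moves points parallel to the x-axis, so the y-coordinate (and any function of y alone) is unchanged.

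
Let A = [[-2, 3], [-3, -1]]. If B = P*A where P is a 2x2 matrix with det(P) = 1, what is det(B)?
11

By the multiplicative property of determinants, det(B) = det(P*A) = det(P) * det(A) = det(A),
so the determinant is invariant under multiplication by any determinant-1 matrix; we just need det(A).

det(A) = (-2)(-1) - (3)(-3) = 2 - (-9) = 11

Therefore det(B) = 1 * 11 = 11.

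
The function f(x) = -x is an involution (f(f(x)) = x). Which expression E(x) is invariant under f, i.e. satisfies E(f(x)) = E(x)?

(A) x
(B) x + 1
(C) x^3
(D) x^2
D

Replace x by f(x) = -x in each option and simplify. As a quick numerical cross-check, also compare E(4) with E(f(4)) = E(-4).

(A) x  ->  (-x) = -x; check: E(4) = 4 but E(-4) = -4.   [not invariant]
(B) x + 1  ->  (-x) + 1 = 1 - x; check: E(4) = 5 but E(-4) = -3.   [not invariant]
(C) x^3  ->  (-x)^3 = -x^3; check: E(4) = 64 but E(-4) = -64.   [not invariant]
(D) x^2  ->  (-x)^2, which simplifies back to x^2; check: E(4) = 16, E(-4) = 16.   [invariant]

Only (D) is unchanged. E is symmetric under swapping x with f(x) = -x, which is exactly what an involution does.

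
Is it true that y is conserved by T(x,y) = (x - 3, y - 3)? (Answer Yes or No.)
No

Substitute T(x,y) = (x - 3, y - 3) into the expression and compare with the original.

Original: y
After applying T: (y - 3) = y - 3

This differs from the original y (difference: -3), so the expression is NOT invariant.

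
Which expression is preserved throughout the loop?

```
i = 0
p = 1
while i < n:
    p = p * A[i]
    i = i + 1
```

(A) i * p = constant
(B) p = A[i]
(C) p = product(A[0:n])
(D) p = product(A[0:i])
D

A loop invariant must hold before the first iteration and be re-established by every execution of the body.

(D) p = product(A[0:i]): Initially i = 0 and p = 1 = product of the empty slice A[0:0]. If p = product(A[0:i]) holds at the top of an iteration, the body sets p to product(A[0:i]) * A[i] = product(A[0:i+1]) and then i to i+1, so the property is restored. At exit i = n, giving p = product(A[0:n]).

The other options fail:
(A) i * p = constant: initially i * p = 0, but after one iteration it is 1 * A[0], which is nonzero in general.
(B) p = A[i]: after the first iteration p = A[0] but i = 1; in general p is a product of several elements, not a single one.
(C) p = product(A[0:n]): false before the loop (p = 1, not the full product) -- it only becomes true at exit.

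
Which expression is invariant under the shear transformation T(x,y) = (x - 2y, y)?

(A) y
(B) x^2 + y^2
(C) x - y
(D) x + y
A

Under the shear T(x,y) = (x - 2y, y):
Substitute the transformed coordinates into each option and compare with the original:
(A) y  ->  (y) = y   [equals y: invariant]
(B) x^2 + y^2  ->  (x - 2y)^2 + (y)^2 = x^2 - 4xy + 5y^2   [differs from x^2 + y^2: not invariant]
(C) x - y  ->  (x - 2y) - (y) = x - 3y   [differs from x - y: not invariant]
(D) x + y  ->  (x - 2y) + (y) = x - y   [differs from x + y: not invariant]

Only option (A), y, is unchanged by the transformation.
A horizontal shear moves points parallel to the x-axis, so the y-coordinate (and any function of y alone) is unchanged.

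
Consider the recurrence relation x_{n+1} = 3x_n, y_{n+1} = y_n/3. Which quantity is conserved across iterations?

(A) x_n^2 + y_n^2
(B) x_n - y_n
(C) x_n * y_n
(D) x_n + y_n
C

For the recurrence x_{n+1} = 3x_n, y_{n+1} = y_n/3:

x_{n+1} * y_{n+1} = (3x_n) * (y_n/3) = x_n * y_n
The product is conserved.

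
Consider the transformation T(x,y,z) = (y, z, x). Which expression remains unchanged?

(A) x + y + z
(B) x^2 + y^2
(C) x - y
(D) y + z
A

Apply T(x,y,z) = (y, z, x) to each option, i.e. replace (x, y, z) by the transformed coordinates.
Substitute the transformed coordinates into each option and compare with the original:
(A) x + y + z  ->  (y) + (z) + (x) = x + y + z   [equals x + y + z: invariant]
(B) x^2 + y^2  ->  (y)^2 + (z)^2 = y^2 + z^2   [differs from x^2 + y^2: not invariant]
(C) x - y  ->  (y) - (z) = y - z   [differs from x - y: not invariant]
(D) y + z  ->  (z) + (x) = x + z   [differs from y + z: not invariant]

Only option (A), x + y + z, is unchanged by the transformation.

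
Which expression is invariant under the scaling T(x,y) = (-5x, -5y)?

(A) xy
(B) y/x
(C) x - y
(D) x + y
B

Under the uniform scaling T(x,y) = (-5x, -5y):
Substitute the transformed coordinates into each option and compare with the original:
(A) xy  ->  (-5x)(-5y) = 25xy   [differs from xy: not invariant]
(B) y/x  ->  (-5y)/(-5x) = y/x   [equals y/x: invariant]
(C) x - y  ->  (-5x) - (-5y) = -5x + 5y   [differs from x - y: not invariant]
(D) x + y  ->  (-5x) + (-5y) = -5x - 5y   [differs from x + y: not invariant]

Only option (B), y/x, is unchanged by the transformation.
The common factor -5 cancels in a ratio of coordinates, while sums, products and sums of squares pick up factors of -5 or 25.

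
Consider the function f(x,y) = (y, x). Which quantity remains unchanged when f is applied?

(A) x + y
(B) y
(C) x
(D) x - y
A

For f(x,y) = (y, x):
After applying f: x' = y, y' = x. So x' + y' = y + x = x + y.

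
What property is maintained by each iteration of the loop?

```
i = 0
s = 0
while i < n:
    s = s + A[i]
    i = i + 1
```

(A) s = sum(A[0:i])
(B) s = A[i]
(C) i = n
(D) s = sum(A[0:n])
A

A loop invariant must hold before the first iteration and be re-established by every execution of the body.

(A) s = sum(A[0:i]): Initially i = 0 and s = 0 = sum of the empty slice A[0:0]. If s = sum(A[0:i]) holds at the top of an iteration, the body sets s to sum(A[0:i]) + A[i] = sum(A[0:i+1]) and then i to i+1, so s = sum(A[0:i]) holds again. At exit i = n, giving s = sum(A[0:n]).

The other options fail:
(B) s = A[i]: after the first iteration s = A[0] but i = 1, so s = A[i] compares s with the wrong element (and fails in general).
(C) i = n: false initially (i = 0); it is the exit condition, not an invariant.
(D) s = sum(A[0:n]): false before the loop (s = 0, not the full sum) -- it only becomes true at exit.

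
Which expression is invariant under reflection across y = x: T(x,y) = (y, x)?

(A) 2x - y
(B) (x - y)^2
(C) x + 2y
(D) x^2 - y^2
B

The map is reflection across y = x: T(x,y) = (y, x).
Substitute the transformed coordinates into each option and compare with the original:
(A) 2x - y  ->  2(y) - (x) = -x + 2y   [differs from 2x - y: not invariant]
(B) (x - y)^2  ->  ((y) - (x))^2 = x^2 - 2xy + y^2   [equals (x - y)^2: invariant]
(C) x + 2y  ->  (y) + 2(x) = 2x + y   [differs from x + 2y: not invariant]
(D) x^2 - y^2  ->  (y)^2 - (x)^2 = -x^2 + y^2   [differs from x^2 - y^2: not invariant]

Only option (B), (x - y)^2, is unchanged by the transformation.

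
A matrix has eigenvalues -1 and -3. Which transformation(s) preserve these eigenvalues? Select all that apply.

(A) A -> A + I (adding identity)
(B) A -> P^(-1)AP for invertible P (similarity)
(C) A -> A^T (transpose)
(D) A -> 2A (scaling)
B and C

Eigenvalues are preserved by:
1. Similarity transformations: A -> P^(-1)AP (same characteristic polynomial)
2. Transpose: A^T has the same eigenvalues as A

Eigenvalues are NOT preserved by:
- Adding identity: eigenvalues become -1+1, -3+1
- Scaling: eigenvalues become -2, -6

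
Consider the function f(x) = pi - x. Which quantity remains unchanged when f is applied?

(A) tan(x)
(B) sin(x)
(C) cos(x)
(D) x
B

For f(x) = pi - x:
sin(pi - x) = sin(x), so sine is invariant under this transformation.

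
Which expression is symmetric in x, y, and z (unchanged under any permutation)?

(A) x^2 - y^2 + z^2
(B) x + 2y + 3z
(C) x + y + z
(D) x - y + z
C

A symmetric expression is unchanged when the variables are permuted; here the transformation to test is the swap (x, y) -> (y, x).
A symmetric expression must survive every permutation; the single swap x <-> y already eliminates the distractors, and the keyed expression is also unchanged by x <-> z and y <-> z (each variable enters it in exactly the same way).
Substitute the transformed coordinates into each option and compare with the original:
(A) x^2 - y^2 + z^2  ->  (y)^2 - (x)^2 + z^2 = -x^2 + y^2 + z^2   [differs from x^2 - y^2 + z^2: not invariant]
(B) x + 2y + 3z  ->  (y) + 2(x) + 3z = 2x + y + 3z   [differs from x + 2y + 3z: not invariant]
(C) x + y + z  ->  (y) + (x) + z = x + y + z   [equals x + y + z: invariant]
(D) x - y + z  ->  (y) - (x) + z = -x + y + z   [differs from x - y + z: not invariant]

Only option (C), x + y + z, is unchanged by the transformation.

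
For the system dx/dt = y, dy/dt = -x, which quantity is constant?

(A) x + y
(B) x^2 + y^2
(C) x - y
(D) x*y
B

A first integral I satisfies dI/dt = 0 along every solution. Differentiate each option and use the equation of motion:
(A) d/dt[x + y] = y + (-x) = y - x, not identically 0
(B) d/dt[x^2 + y^2] = 2x*dx/dt + 2y*dy/dt = 2x*y + 2y*(-x) = 0
(C) d/dt[x - y] = y - (-x) = x + y, not identically 0
(D) d/dt[x*y] = (dx/dt)y + x(dy/dt) = y^2 - x^2, not identically 0

Only (B) has zero time-derivative. So x^2 + y^2 (the squared radius; trajectories are circles) is the conserved quantity.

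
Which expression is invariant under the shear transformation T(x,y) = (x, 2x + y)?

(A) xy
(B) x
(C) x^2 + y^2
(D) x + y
B

Under the shear T(x,y) = (x, 2x + y):
Substitute the transformed coordinates into each option and compare with the original:
(A) xy  ->  (x)(2x + y) = 2x^2 + xy   [differs from xy: not invariant]
(B) x  ->  (x) = x   [equals x: invariant]
(C) x^2 + y^2  ->  (x)^2 + (2x + y)^2 = 5x^2 + 4xy + y^2   [differs from x^2 + y^2: not invariant]
(D) x + y  ->  (x) + (2x + y) = 3x + y   [differs from x + y: not invariant]

Only option (B), x, is unchanged by the transformation.
A vertical shear moves points parallel to the y-axis, so the x-coordinate (and any function of x alone) is unchanged.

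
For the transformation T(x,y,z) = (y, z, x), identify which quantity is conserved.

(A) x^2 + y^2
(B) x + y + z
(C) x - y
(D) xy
B

Apply T(x,y,z) = (y, z, x) to each option, i.e. replace (x, y, z) by the transformed coordinates.
Substitute the transformed coordinates into each option and compare with the original:
(A) x^2 + y^2  ->  (y)^2 + (z)^2 = y^2 + z^2   [differs from x^2 + y^2: not invariant]
(B) x + y + z  ->  (y) + (z) + (x) = x + y + z   [equals x + y + z: invariant]
(C) x - y  ->  (y) - (z) = y - z   [differs from x - y: not invariant]
(D) xy  ->  (y)(z) = yz   [differs from xy: not invariant]

Only option (B), x + y + z, is unchanged by the transformation.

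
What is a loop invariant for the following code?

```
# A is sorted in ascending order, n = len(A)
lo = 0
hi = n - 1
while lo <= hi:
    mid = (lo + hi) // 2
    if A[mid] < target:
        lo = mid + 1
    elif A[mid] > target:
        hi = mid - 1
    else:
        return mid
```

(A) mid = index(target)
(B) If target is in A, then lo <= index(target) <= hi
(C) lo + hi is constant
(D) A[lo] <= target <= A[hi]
B

A loop invariant must hold before the first iteration and be re-established by every execution of the body.

(B) If target is in A, then lo <= index(target) <= hi: Before the loop [lo, hi] = [0, n-1] covers every index. When A[mid] < target, sortedness puts target strictly to the right of mid, so setting lo = mid + 1 keeps index(target) in [lo, hi]; symmetrically for hi = mid - 1. Hence 'if target is in A then lo <= index(target) <= hi' holds after every iteration, and when lo > hi it proves target is absent.

The other options fail:
(A) mid = index(target): mid is just the current probe; it equals index(target) only on the iteration that returns.
(C) lo + hi is constant: each iteration moves exactly one of lo, hi, so lo + hi changes (e.g. 0 + (n-1) becomes (mid+1) + (n-1)).
(D) A[lo] <= target <= A[hi]: fails when target is not in A (e.g. target < A[0] already violates it before the loop), so it is not maintained in general.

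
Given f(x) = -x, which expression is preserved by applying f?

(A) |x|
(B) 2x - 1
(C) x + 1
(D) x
A

For f(x) = -x:
Applying f replaces x by -x. Since |-x| = |x|, the absolute value is unchanged by f, whereas x -> -x, 2x - 1 -> -2x - 1 and x + 1 -> -x + 1 all change.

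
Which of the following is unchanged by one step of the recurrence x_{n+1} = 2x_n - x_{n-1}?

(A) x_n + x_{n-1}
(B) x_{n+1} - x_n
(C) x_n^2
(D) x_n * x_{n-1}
B

For the recurrence x_{n+1} = 2x_n - x_{n-1}:

If x_{n+1} = 2x_n - x_{n-1}, then:
x_{n+1} - x_n = x_n - x_{n-1}
The first difference is constant throughout the sequence.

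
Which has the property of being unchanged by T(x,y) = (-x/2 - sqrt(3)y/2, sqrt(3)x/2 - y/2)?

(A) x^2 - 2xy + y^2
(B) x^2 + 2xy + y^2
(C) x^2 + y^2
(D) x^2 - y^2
C

An expression E(x,y) is invariant under T if E(T(x,y)) = E(x,y). Here T(x,y) = (-x/2 - sqrt(3)y/2, sqrt(3)x/2 - y/2).
Substitute the transformed coordinates into each option and compare with the original:
(A) x^2 - 2xy + y^2  ->  (-x/2 - sqrt(3)y/2)^2 - 2(-x/2 - sqrt(3)y/2)(sqrt(3)x/2 - y/2) + (sqrt(3)x/2 - y/2)^2 = sqrt(3)x^2/2 + x^2 + xy - sqrt(3)y^2/2 + y^2   [differs from x^2 - 2xy + y^2: not invariant]
(B) x^2 + 2xy + y^2  ->  (-x/2 - sqrt(3)y/2)^2 + 2(-x/2 - sqrt(3)y/2)(sqrt(3)x/2 - y/2) + (sqrt(3)x/2 - y/2)^2 = -sqrt(3)x^2/2 + x^2 - xy + sqrt(3)y^2/2 + y^2   [differs from x^2 + 2xy + y^2: not invariant]
(C) x^2 + y^2  ->  (-x/2 - sqrt(3)y/2)^2 + (sqrt(3)x/2 - y/2)^2 = x^2 + y^2   [equals x^2 + y^2: invariant]
(D) x^2 - y^2  ->  (-x/2 - sqrt(3)y/2)^2 - (sqrt(3)x/2 - y/2)^2 = -x^2/2 + sqrt(3)xy + y^2/2   [differs from x^2 - y^2: not invariant]

Only option (C), x^2 + y^2, is unchanged by the transformation.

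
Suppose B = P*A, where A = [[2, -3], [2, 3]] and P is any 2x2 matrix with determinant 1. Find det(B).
12

By the multiplicative property of determinants, det(B) = det(P*A) = det(P) * det(A) = det(A),
so the determinant is invariant under multiplication by any determinant-1 matrix; we just need det(A).

det(A) = (2)(3) - (-3)(2) = 6 - (-6) = 12

Therefore det(B) = 1 * 12 = 12.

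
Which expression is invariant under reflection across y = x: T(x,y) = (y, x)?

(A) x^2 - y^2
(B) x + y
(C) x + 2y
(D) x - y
B

The map is reflection across y = x: T(x,y) = (y, x).
Substitute the transformed coordinates into each option and compare with the original:
(A) x^2 - y^2  ->  (y)^2 - (x)^2 = -x^2 + y^2   [differs from x^2 - y^2: not invariant]
(B) x + y  ->  (y) + (x) = x + y   [equals x + y: invariant]
(C) x + 2y  ->  (y) + 2(x) = 2x + y   [differs from x + 2y: not invariant]
(D) x - y  ->  (y) - (x) = -x + y   [differs from x - y: not invariant]

Only option (B), x + y, is unchanged by the transformation.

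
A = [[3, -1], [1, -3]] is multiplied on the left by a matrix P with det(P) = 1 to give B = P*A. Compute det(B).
-8

By the multiplicative property of determinants, det(B) = det(P*A) = det(P) * det(A) = det(A),
so the determinant is invariant under multiplication by any determinant-1 matrix; we just need det(A).

det(A) = (3)(-3) - (-1)(1) = -9 - (-1) = -8

Therefore det(B) = 1 * (-8) = -8.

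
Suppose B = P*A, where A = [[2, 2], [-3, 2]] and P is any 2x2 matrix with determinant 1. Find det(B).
10

By the multiplicative property of determinants, det(B) = det(P*A) = det(P) * det(A) = det(A),
so the determinant is invariant under multiplication by any determinant-1 matrix; we just need det(A).

det(A) = (2)(2) - (2)(-3) = 4 - (-6) = 10

Therefore det(B) = 1 * 10 = 10.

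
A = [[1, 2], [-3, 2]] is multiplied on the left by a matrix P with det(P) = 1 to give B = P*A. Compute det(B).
8

By the multiplicative property of determinants, det(B) = det(P*A) = det(P) * det(A) = det(A),
so the determinant is invariant under multiplication by any determinant-1 matrix; we just need det(A).

det(A) = (1)(2) - (2)(-3) = 2 - (-6) = 8

Therefore det(B) = 1 * 8 = 8.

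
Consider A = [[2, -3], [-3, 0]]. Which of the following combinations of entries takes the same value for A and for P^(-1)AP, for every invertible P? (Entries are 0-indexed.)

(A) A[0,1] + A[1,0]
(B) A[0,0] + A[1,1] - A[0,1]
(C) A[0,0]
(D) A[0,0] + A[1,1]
D

A[0,0] + A[1,1] is the trace of A. By the cyclic property of the trace, tr(P^(-1)AP) = tr(APP^(-1)) = tr(A), so it is the same for every matrix similar to A.

The other combinations are not similarity invariants. For example, take P = [[2, 1], [1, 1]] (det P = 1), so P^(-1) = [[1, -1], [-1, 2]] and
B = P^(-1)AP = [[7, 2], [-13, -5]].
Evaluating each option on A and on B:
(A) A[0,1] + A[1,0]: -6 for A, -11 for B -> changes
(B) A[0,0] + A[1,1] - A[0,1]: 5 for A, 0 for B -> changes
(C) A[0,0]: 2 for A, 7 for B -> changes
(D) A[0,0] + A[1,1]: 2 for A, 2 for B -> unchanged

Only (D) A[0,0] + A[1,1] = 2 survives (and it does so for every P, not just this one), so it is the invariant.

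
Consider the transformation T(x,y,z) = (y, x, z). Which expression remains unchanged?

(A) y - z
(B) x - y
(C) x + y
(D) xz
C

Apply T(x,y,z) = (y, x, z) to each option, i.e. replace (x, y, z) by the transformed coordinates.
Substitute the transformed coordinates into each option and compare with the original:
(A) y - z  ->  (x) - (z) = x - z   [differs from y - z: not invariant]
(B) x - y  ->  (y) - (x) = -x + y   [differs from x - y: not invariant]
(C) x + y  ->  (y) + (x) = x + y   [equals x + y: invariant]
(D) xz  ->  (y)(z) = yz   [differs from xz: not invariant]

Only option (C), x + y, is unchanged by the transformation.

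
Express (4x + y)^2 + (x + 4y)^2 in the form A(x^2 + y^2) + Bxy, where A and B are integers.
17(x^2 + y^2) + 16xy

Expanding: (4x + y)^2 = 16x^2 + 8xy + y^2
(x + 4y)^2 = x^2 + 8xy + 16y^2
Sum = (16+1)(x^2+y^2) + 16xy = 17(x^2 + y^2) + 16xy
This is symmetric in x and y.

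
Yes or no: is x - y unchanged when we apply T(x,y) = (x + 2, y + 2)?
Yes

Substitute T(x,y) = (x + 2, y + 2) into the expression and compare with the original.

Original: x - y
After applying T: (x + 2) - (y + 2) = x - y

This is identical to the original x - y, so the expression is invariant.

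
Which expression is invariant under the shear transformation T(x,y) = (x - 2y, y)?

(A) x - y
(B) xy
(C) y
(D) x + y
C

Under the shear T(x,y) = (x - 2y, y):
Substitute the transformed coordinates into each option and compare with the original:
(A) x - y  ->  (x - 2y) - (y) = x - 3y   [differs from x - y: not invariant]
(B) xy  ->  (x - 2y)(y) = xy - 2y^2   [differs from xy: not invariant]
(C) y  ->  (y) = y   [equals y: invariant]
(D) x + y  ->  (x - 2y) + (y) = x - y   [differs from x + y: not invariant]

Only option (C), y, is unchanged by the transformation.
A horizontal shear moves points parallel to the x-axis, so the y-coordinate (and any function of y alone) is unchanged.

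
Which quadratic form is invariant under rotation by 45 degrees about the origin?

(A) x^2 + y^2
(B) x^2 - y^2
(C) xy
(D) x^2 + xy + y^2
A

Rotation by 45 degrees sends (x, y) to (sqrt(2)x/2 - sqrt(2)y/2, sqrt(2)x/2 + sqrt(2)y/2).
Substitute the transformed coordinates into each option and compare with the original:
(A) x^2 + y^2  ->  (sqrt(2)x/2 - sqrt(2)y/2)^2 + (sqrt(2)x/2 + sqrt(2)y/2)^2 = x^2 + y^2   [equals x^2 + y^2: invariant]
(B) x^2 - y^2  ->  (sqrt(2)x/2 - sqrt(2)y/2)^2 - (sqrt(2)x/2 + sqrt(2)y/2)^2 = -2xy   [differs from x^2 - y^2: not invariant]
(C) xy  ->  (sqrt(2)x/2 - sqrt(2)y/2)(sqrt(2)x/2 + sqrt(2)y/2) = x^2/2 - y^2/2   [differs from xy: not invariant]
(D) x^2 + xy + y^2  ->  (sqrt(2)x/2 - sqrt(2)y/2)^2 + (sqrt(2)x/2 - sqrt(2)y/2)(sqrt(2)x/2 + sqrt(2)y/2) + (sqrt(2)x/2 + sqrt(2)y/2)^2 = 3x^2/2 + y^2/2   [differs from x^2 + xy + y^2: not invariant]

Only option (A), x^2 + y^2, is unchanged by the transformation.
x^2 + y^2 is the squared distance from the origin, which rotations preserve.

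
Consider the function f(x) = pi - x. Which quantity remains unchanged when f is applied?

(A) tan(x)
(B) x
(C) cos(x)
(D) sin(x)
D

For f(x) = pi - x:
sin(pi - x) = sin(x), so sine is invariant under this transformation.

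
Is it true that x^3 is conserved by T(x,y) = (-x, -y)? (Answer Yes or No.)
No

Substitute T(x,y) = (-x, -y) into the expression and compare with the original.

Original: x^3
After applying T: (-x)^3 = -x^3

This differs from the original x^3 (difference: -2x^3), so the expression is NOT invariant.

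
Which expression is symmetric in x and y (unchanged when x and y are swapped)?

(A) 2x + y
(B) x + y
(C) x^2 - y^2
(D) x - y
B

A symmetric expression is unchanged when the variables are permuted; here the transformation to test is the swap (x, y) -> (y, x).
Substitute the transformed coordinates into each option and compare with the original:
(A) 2x + y  ->  2(y) + (x) = x + 2y   [differs from 2x + y: not invariant]
(B) x + y  ->  (y) + (x) = x + y   [equals x + y: invariant]
(C) x^2 - y^2  ->  (y)^2 - (x)^2 = -x^2 + y^2   [differs from x^2 - y^2: not invariant]
(D) x - y  ->  (y) - (x) = -x + y   [differs from x - y: not invariant]

Only option (B), x + y, is unchanged by the transformation.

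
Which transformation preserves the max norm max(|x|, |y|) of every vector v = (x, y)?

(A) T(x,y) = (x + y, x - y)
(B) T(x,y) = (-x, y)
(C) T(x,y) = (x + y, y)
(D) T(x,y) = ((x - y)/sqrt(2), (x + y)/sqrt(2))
B

A transformation preserves a norm if ||T(v)|| = ||v|| for every v; a single vector where the norm changes rules an option out.

(A) T(x,y) = (x + y, x - y): v = (1, 1) has norm max(|1|, |1|) = 1, but T(v) = (2, 0) has norm 2 -- not preserved.
(B) T(x,y) = (-x, y): preserves the norm -- it only permutes the coordinates and/or flips signs, which leaves max(|x|, |y|) unchanged.
(C) T(x,y) = (x + y, y): v = (1, 1) has norm max(|1|, |1|) = 1, but T(v) = (2, 1) has norm 2 -- not preserved.
(D) T(x,y) = ((x - y)/sqrt(2), (x + y)/sqrt(2)): v = (1, 0) has norm max(|1|, |0|) = 1, but T(v) = (sqrt(2)/2, sqrt(2)/2) has norm sqrt(2)/2 -- not preserved.

Therefore the answer is (B).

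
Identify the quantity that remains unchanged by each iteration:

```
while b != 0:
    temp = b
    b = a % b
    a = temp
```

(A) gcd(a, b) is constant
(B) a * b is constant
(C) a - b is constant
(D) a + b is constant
A

A loop invariant must hold before the first iteration and be re-established by every execution of the body.

(A) gcd(a, b) is constant: One iteration replaces (a, b) by (b, a mod b). Since a mod b = a - q*b for an integer q, any common divisor of a and b divides b and a mod b, and conversely; hence gcd(b, a mod b) = gcd(a, b). For instance (22, 6) -> (6, 4) keeps gcd = 2. At exit b = 0 and a = gcd of the original inputs.

The other options fail:
(B) a * b is constant: e.g. (a, b) = (22, 6) -> (6, 4): the product goes from 132 to 24.
(C) a - b is constant: e.g. (a, b) = (22, 6) -> (6, 4): the difference goes from 16 to 2.
(D) a + b is constant: e.g. (a, b) = (22, 6) -> (6, 4): the sum goes from 28 to 10.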